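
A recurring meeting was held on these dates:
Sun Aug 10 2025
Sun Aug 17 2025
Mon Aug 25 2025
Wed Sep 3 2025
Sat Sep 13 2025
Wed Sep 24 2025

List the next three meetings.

Mon Oct 6 2025, Sun Oct 19 2025, Sun Nov 2 2025

Gaps: 7, 8, 9, 10, 11 days — each gap is 1 larger than the previous one.
Next gap: 12 days. Wed Sep 24 2025 + 12 days = Mon Oct 6 2025.
Next gap: 13 days. Mon Oct 6 2025 + 13 days = Sun Oct 19 2025.
Next gap: 14 days. Sun Oct 19 2025 + 14 days = Sun Nov 2 2025.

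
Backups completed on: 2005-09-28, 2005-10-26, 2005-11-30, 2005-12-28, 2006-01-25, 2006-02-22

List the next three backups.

Every date is a Wednesday; gaps 28, 35, 28, 28, 28 days.
Each is the last Wednesday of its month (at least one falls on the 29th or later, ruling out '4th Wednesday').
March 2006 ends with Wednesday 2006-03-29.
Last Wednesday of April 2006: 2006-04-26.
May 2006 ends with Wednesday 2006-05-31.

2006-03-29, 2006-04-26, 2006-05-31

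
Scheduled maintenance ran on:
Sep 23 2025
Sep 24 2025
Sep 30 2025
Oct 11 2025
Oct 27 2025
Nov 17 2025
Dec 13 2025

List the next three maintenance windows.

Gaps: 1, 6, 11, 16, 21, 26 days — each gap is 5 larger than the previous one.
Next gap: 31 days. Dec 13 2025 + 31 days = Jan 13 2026.
Next gap: 36 days. Jan 13 2026 + 36 days = Feb 18 2026.
Next gap: 41 days. Feb 18 2026 + 41 days = Mar 31 2026.

Jan 13 2026, Feb 18 2026, Mar 31 2026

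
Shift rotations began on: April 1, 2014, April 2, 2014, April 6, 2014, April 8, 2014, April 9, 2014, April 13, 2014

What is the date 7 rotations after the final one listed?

April 29, 2014

Every event lands on a Tuesday or Wednesday or Sunday (gaps cycle 1, 4, 2, 1, 4).
So the schedule is: every Tuesday, Wednesday and Sunday.
Next Tuesday: April 15, 2014.
The following Wednesday is April 16, 2014.
Next Sunday: April 20, 2014.
The following Tuesday is April 22, 2014.
The following Wednesday is April 23, 2014.
Next Sunday: April 27, 2014.
The following Tuesday is April 29, 2014.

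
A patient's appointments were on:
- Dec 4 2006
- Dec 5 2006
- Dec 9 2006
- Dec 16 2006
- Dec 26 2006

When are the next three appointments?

Gaps: 1, 4, 7, 10 days — each gap is 3 larger than the previous one.
Next gap: 13 days. Dec 26 2006 + 13 days = Jan 8 2007.
Next gap: 16 days. Jan 8 2007 + 16 days = Jan 24 2007.
Next gap: 19 days. Jan 24 2007 + 19 days = Feb 12 2007.

Jan 8 2007, Jan 24 2007, Feb 12 2007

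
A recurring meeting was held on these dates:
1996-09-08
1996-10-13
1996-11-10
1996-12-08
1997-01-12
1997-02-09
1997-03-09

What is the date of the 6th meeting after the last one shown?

Gaps: 35, 28, 28, 35, 28, 28 days — a mix of 28 and 35. Every date is a Sunday.
Each is the 2nd Sunday of its month.
2nd Sunday of April 1997: 1997-04-13.
May 1997 — 2nd Sunday is 1997-05-11.
2nd Sunday of June 1997: 1997-06-08.
2nd Sunday of July 1997: 1997-07-13.
2nd Sunday of August 1997: 1997-08-10.
September 1997 — 2nd Sunday is 1997-09-14.

1997-09-14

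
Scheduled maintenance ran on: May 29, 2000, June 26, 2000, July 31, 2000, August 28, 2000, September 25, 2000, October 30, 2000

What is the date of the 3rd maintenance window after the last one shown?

All Mondays; the gaps (28, 35, 28, 28, 35) vary with month length.
This is the last Monday of each month.
November 2000 ends with Monday November 27, 2000.
Last Monday of December 2000: December 25, 2000.
January 2001 ends with Monday January 29, 2001.

January 29, 2001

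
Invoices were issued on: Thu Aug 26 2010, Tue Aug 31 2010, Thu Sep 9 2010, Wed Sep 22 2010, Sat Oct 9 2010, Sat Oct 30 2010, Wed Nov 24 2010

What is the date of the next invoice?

Gaps: 5, 9, 13, 17, 21, 25 days — each gap is 4 larger than the previous one.
Next gap: 29 days. Wed Nov 24 2010 + 29 days = Thu Dec 23 2010.

Thu Dec 23 2010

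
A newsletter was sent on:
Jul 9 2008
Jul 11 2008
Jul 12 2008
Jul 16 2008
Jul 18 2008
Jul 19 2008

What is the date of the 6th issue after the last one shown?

The gap pattern 2, 1, 4, 2, 1 repeats every 3 events.
These are the Wednesdays, Fridays and Saturdays of each week.
Next Wednesday: Jul 23 2008.
Next Friday: Jul 25 2008.
Next Saturday: Jul 26 2008.
Next Wednesday: Jul 30 2008.
Next Friday: Aug 1 2008.
Next Saturday: Aug 2 2008.

Aug 2 2008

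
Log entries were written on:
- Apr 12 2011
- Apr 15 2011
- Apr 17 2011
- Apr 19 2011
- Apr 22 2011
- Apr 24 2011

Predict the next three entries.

Every event lands on a Tuesday or Friday or Sunday (gaps cycle 3, 2, 2, 3, 2).
So the schedule is: every Tuesday, Friday and Sunday.
Next Tuesday: Apr 26 2011.
The following Friday is Apr 29 2011.
The following Sunday is May 1 2011.

Apr 26 2011, Apr 29 2011, May 1 2011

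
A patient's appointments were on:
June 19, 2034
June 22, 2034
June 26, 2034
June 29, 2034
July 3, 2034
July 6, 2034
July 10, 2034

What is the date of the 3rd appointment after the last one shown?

July 20, 2034

The gap pattern 3, 4, 3, 4, 3, 4 repeats every 2 events.
These are the Mondays and Thursdays of each week.
The following Thursday is July 13, 2034.
Next Monday: July 17, 2034.
The following Thursday is July 20, 2034.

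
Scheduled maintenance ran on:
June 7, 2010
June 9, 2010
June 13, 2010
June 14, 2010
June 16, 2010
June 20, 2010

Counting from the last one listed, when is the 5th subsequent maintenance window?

June 30, 2010

The gap pattern 2, 4, 1, 2, 4 repeats every 3 events.
These are the Mondays, Wednesdays and Sundays of each week.
Next Monday: June 21, 2010.
The following Wednesday is June 23, 2010.
Next Sunday: June 27, 2010.
The following Monday is June 28, 2010.
Next Wednesday: June 30, 2010.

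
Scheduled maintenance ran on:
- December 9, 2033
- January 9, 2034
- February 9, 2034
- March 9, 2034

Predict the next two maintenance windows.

Gaps: 31, 31, 28 days — not constant. Every event is on the 9th of the month.
Pattern: the 9th of each month.
Next: April 2034 → April 9, 2034.
May 2034: May 9, 2034.

April 9, 2034; May 9, 2034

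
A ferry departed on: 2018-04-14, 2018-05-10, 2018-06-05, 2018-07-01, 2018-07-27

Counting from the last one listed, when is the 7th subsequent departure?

2019-01-25

The spacing is 26, 26, 26, 26 days — always 26 days.
2018-07-27 + 26 days = 2018-08-22.
2018-08-22 + 26 days = 2018-09-17.
2018-09-17 + 26 days = 2018-10-13.
2018-10-13 + 26 days = 2018-11-08.
2018-11-08 + 26 days = 2018-12-04.
2018-12-04 + 26 days = 2018-12-30.
2018-12-30 + 26 days = 2019-01-25.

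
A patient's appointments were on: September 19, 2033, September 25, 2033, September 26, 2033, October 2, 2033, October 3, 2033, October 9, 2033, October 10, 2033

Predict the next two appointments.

October 16, 2033; October 17, 2033

Gaps: 6, 1, 6, 1, 6, 1 days — not constant, but cyclic with period 2.
The events fall on every Monday and Sunday.
The following Sunday is October 16, 2033.
Next Monday: October 17, 2033.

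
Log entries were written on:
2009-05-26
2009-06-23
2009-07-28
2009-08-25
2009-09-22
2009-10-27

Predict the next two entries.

Gaps: 28, 35, 28, 28, 35 days — a mix of 28 and 35. Every date is a Tuesday.
Each is the 4th Tuesday of its month.
4th Tuesday of November 2009: 2009-11-24.
4th Tuesday of December 2009: 2009-12-22.

2009-11-24, 2009-12-22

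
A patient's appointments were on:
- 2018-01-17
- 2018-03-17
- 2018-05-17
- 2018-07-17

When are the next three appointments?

Gaps: 59, 61, 61 days — not constant. Every event is on the 17th of the month.
Pattern: the 17th of every 2 months.
Next: September 2018 → 2018-09-17.
November 2018: 2018-11-17.
Next: January 2019 → 2019-01-17.

2018-09-17, 2018-11-17, 2019-01-17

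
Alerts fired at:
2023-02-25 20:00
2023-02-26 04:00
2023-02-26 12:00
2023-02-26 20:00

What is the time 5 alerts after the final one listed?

2023-02-28 12:00

The interval is a steady 8 hours (8, 8, 8).
2023-02-26 20:00 + 8 h = 2023-02-27 04:00.
2023-02-27 04:00 + 8 h = 2023-02-27 12:00.
2023-02-27 12:00 + 8 h = 2023-02-27 20:00.
2023-02-27 20:00 + 8 h = 2023-02-28 04:00.
2023-02-28 04:00 + 8 h = 2023-02-28 12:00.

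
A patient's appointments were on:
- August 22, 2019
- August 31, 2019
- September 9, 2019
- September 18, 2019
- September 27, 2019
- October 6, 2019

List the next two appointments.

October 15, 2019; October 24, 2019

Gaps between consecutive events: 9, 9, 9, 9, 9 days — a constant 9-day interval.
October 6, 2019 + 9 days = October 15, 2019.
October 15, 2019 + 9 days = October 24, 2019.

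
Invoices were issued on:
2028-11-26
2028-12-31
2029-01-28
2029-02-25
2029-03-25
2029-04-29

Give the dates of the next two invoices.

2029-05-27, 2029-06-24

All Sundays; the gaps (35, 28, 28, 28, 35) vary with month length.
This is the last Sunday of each month.
Last Sunday of May 2029: 2029-05-27.
June 2029 ends with Sunday 2029-06-24.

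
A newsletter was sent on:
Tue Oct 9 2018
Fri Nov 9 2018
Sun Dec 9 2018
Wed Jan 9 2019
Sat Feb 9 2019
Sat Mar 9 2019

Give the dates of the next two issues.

Each date is the 9th; the gaps (31, 30, 31, 31, 28) track the month lengths.
The rule is the 9th of each month.
April 2019: Tue Apr 9 2019.
Next: May 2019 → Thu May 9 2019.

Tue Apr 9 2019, Thu May 9 2019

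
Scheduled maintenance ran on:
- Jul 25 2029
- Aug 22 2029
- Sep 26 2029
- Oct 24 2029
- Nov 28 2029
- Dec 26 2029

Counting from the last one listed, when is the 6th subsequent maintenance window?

All dates are Wednesdays, 28, 35, 28, 35, 28 days apart.
Specifically, the 4th Wednesday of each month.
4th Wednesday of January 2030: Jan 23 2030.
February 2030 — 4th Wednesday is Feb 27 2030.
4th Wednesday of March 2030: Mar 27 2030.
April 2030 — 4th Wednesday is Apr 24 2030.
4th Wednesday of May 2030: May 22 2030.
June 2030 — 4th Wednesday is Jun 26 2030.

Jun 26 2030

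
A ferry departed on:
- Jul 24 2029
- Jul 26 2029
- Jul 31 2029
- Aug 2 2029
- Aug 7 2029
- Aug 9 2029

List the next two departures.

Aug 14 2029, Aug 16 2029

Every event lands on a Tuesday or Thursday (gaps cycle 2, 5, 2, 5, 2).
So the schedule is: every Tuesday and Thursday.
The following Tuesday is Aug 14 2029.
The following Thursday is Aug 16 2029.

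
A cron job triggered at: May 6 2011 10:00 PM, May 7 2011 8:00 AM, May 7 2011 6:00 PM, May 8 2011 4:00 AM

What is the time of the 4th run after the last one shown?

May 9 2011 8:00 PM

The interval is a steady 10 hours (10, 10, 10).
May 8 2011 4:00 AM + 10 h = May 8 2011 2:00 PM.
May 8 2011 2:00 PM + 10 h = May 9 2011 12:00 AM.
May 9 2011 12:00 AM + 10 h = May 9 2011 10:00 AM.
May 9 2011 10:00 AM + 10 h = May 9 2011 8:00 PM.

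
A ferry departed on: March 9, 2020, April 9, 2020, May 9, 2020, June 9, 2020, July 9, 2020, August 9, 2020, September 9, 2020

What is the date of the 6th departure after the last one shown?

March 9, 2021

The day-of-month is always 9 (31, 30, 31, 30, 31, 31 days between events).
So this recurs on the 9th of each month.
Next: October 2020 → October 9, 2020.
November 2020: November 9, 2020.
Next: December 2020 → December 9, 2020.
Next: January 2021 → January 9, 2021.
Next: February 2021 → February 9, 2021.
March 2021: March 9, 2021.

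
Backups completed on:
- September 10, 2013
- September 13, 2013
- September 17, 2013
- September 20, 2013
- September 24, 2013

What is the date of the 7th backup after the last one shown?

Gaps: 3, 4, 3, 4 days — not constant, but cyclic with period 2.
The events fall on every Tuesday and Friday.
Next Friday: September 27, 2013.
The following Tuesday is October 1, 2013.
The following Friday is October 4, 2013.
The following Tuesday is October 8, 2013.
Next Friday: October 11, 2013.
The following Tuesday is October 15, 2013.
Next Friday: October 18, 2013.

October 18, 2013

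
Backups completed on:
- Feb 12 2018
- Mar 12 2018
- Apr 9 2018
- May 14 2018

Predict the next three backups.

Jun 11 2018, Jul 9 2018, Aug 13 2018

Gaps: 28, 28, 35 days — a mix of 28 and 35. Every date is a Monday.
Each is the 2nd Monday of its month.
June 2018 — 2nd Monday is Jun 11 2018.
July 2018 — 2nd Monday is Jul 9 2018.
2nd Monday of August 2018: Aug 13 2018.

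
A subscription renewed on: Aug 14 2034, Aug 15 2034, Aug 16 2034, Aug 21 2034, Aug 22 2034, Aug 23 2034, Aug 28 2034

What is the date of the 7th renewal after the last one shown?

Sep 12 2034

The gap pattern 1, 1, 5, 1, 1, 5 repeats every 3 events.
These are the Mondays, Tuesdays and Wednesdays of each week.
The following Tuesday is Aug 29 2034.
Next Wednesday: Aug 30 2034.
Next Monday: Sep 4 2034.
Next Tuesday: Sep 5 2034.
The following Wednesday is Sep 6 2034.
The following Monday is Sep 11 2034.
The following Tuesday is Sep 12 2034.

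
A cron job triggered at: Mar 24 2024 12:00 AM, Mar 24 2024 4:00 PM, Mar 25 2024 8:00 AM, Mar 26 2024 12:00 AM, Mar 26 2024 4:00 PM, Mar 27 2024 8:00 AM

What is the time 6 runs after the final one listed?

Mar 31 2024 8:00 AM

Gaps: 16, 16, 16, 16, 16 hours — each event is 16 hours after the previous one.
Mar 27 2024 8:00 AM + 16 h = Mar 28 2024 12:00 AM.
Mar 28 2024 12:00 AM + 16 h = Mar 28 2024 4:00 PM.
Mar 28 2024 4:00 PM + 16 h = Mar 29 2024 8:00 AM.
Mar 29 2024 8:00 AM + 16 h = Mar 30 2024 12:00 AM.
Mar 30 2024 12:00 AM + 16 h = Mar 30 2024 4:00 PM.
Mar 30 2024 4:00 PM + 16 h = Mar 31 2024 8:00 AM.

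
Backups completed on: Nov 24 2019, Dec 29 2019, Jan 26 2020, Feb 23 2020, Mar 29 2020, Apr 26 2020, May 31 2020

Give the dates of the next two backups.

Jun 28 2020, Jul 26 2020

Every date is a Sunday; gaps 35, 28, 28, 35, 28, 35 days.
Each is the last Sunday of its month (at least one falls on the 29th or later, ruling out '4th Sunday').
Last Sunday of June 2020: Jun 28 2020.
July 2020 ends with Sunday Jul 26 2020.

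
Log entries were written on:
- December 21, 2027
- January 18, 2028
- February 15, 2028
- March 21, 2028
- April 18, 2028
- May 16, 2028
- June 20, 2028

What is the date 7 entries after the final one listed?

These are Tuesdays at 28- or 35-day spacing (28, 28, 35, 28, 28, 35).
The pattern: 3rd Tuesday of the month.
3rd Tuesday of July 2028: July 18, 2028.
August 2028 — 3rd Tuesday is August 15, 2028.
3rd Tuesday of September 2028: September 19, 2028.
October 2028 — 3rd Tuesday is October 17, 2028.
3rd Tuesday of November 2028: November 21, 2028.
December 2028 — 3rd Tuesday is December 19, 2028.
3rd Tuesday of January 2029: January 16, 2029.

January 16, 2029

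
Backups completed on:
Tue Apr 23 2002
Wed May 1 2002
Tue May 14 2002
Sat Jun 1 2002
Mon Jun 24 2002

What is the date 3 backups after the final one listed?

The spacing grows by 5 each time: 8, 13, 18, 23 days.
Next gap: 28 days. Mon Jun 24 2002 + 28 days = Mon Jul 22 2002.
Next gap: 33 days. Mon Jul 22 2002 + 33 days = Sat Aug 24 2002.
Next gap: 38 days. Sat Aug 24 2002 + 38 days = Tue Oct 1 2002.

Tue Oct 1 2002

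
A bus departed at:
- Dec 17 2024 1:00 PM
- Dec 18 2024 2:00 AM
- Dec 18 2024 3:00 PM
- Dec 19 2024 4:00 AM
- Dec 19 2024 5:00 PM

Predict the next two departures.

Dec 20 2024 6:00 AM, Dec 20 2024 7:00 PM

Gaps: 13, 13, 13, 13 hours — each event is 13 hours after the previous one.
Dec 19 2024 5:00 PM + 13 h = Dec 20 2024 6:00 AM.
Dec 20 2024 6:00 AM + 13 h = Dec 20 2024 7:00 PM.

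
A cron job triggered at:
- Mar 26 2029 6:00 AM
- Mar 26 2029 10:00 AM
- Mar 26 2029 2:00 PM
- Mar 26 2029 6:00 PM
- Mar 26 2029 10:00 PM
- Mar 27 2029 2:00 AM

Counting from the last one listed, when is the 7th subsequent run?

The interval is a steady 4 hours (4, 4, 4, 4, 4).
Mar 27 2029 2:00 AM + 4 h = Mar 27 2029 6:00 AM.
Mar 27 2029 6:00 AM + 4 h = Mar 27 2029 10:00 AM.
Mar 27 2029 10:00 AM + 4 h = Mar 27 2029 2:00 PM.
Mar 27 2029 2:00 PM + 4 h = Mar 27 2029 6:00 PM.
Mar 27 2029 6:00 PM + 4 h = Mar 27 2029 10:00 PM.
Mar 27 2029 10:00 PM + 4 h = Mar 28 2029 2:00 AM.
Mar 28 2029 2:00 AM + 4 h = Mar 28 2029 6:00 AM.

Mar 28 2029 6:00 AM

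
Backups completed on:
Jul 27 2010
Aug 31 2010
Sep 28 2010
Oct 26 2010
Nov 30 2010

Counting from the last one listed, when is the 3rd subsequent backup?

Feb 22 2011

Every date is a Tuesday; gaps 35, 28, 28, 35 days.
Each is the last Tuesday of its month (at least one falls on the 29th or later, ruling out '4th Tuesday').
Last Tuesday of December 2010: Dec 28 2010.
Last Tuesday of January 2011: Jan 25 2011.
February 2011 ends with Tuesday Feb 22 2011.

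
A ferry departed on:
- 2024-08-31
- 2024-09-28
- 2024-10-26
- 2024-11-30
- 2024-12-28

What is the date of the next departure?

2025-01-25

These are Saturdays with 28, 28, 35, 28-day gaps.
Each is the final Saturday of its month — 2024-08-31 is past the 28th, so '4th Saturday' doesn't fit.
January 2025 ends with Saturday 2025-01-25.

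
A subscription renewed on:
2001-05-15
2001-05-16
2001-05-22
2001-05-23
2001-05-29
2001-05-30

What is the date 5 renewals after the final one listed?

Every event lands on a Tuesday or Wednesday (gaps cycle 1, 6, 1, 6, 1).
So the schedule is: every Tuesday and Wednesday.
Next Tuesday: 2001-06-05.
Next Wednesday: 2001-06-06.
The following Tuesday is 2001-06-12.
The following Wednesday is 2001-06-13.
The following Tuesday is 2001-06-19.

2001-06-19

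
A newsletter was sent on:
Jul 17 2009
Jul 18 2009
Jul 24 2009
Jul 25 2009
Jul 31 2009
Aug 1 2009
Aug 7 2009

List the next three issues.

Gaps: 1, 6, 1, 6, 1, 6 days — not constant, but cyclic with period 2.
The events fall on every Friday and Saturday.
The following Saturday is Aug 8 2009.
Next Friday: Aug 14 2009.
Next Saturday: Aug 15 2009.

Aug 8 2009, Aug 14 2009, Aug 15 2009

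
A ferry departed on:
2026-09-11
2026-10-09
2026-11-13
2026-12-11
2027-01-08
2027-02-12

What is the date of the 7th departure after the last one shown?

2027-09-10

Gaps: 28, 35, 28, 28, 35 days — a mix of 28 and 35. Every date is a Friday.
Each is the 2nd Friday of its month.
March 2027 — 2nd Friday is 2027-03-12.
2nd Friday of April 2027: 2027-04-09.
May 2027 — 2nd Friday is 2027-05-14.
June 2027 — 2nd Friday is 2027-06-11.
July 2027 — 2nd Friday is 2027-07-09.
2nd Friday of August 2027: 2027-08-13.
2nd Friday of September 2027: 2027-09-10.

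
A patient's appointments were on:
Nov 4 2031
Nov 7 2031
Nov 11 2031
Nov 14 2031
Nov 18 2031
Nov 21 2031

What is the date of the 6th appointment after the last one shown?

Every event lands on a Tuesday or Friday (gaps cycle 3, 4, 3, 4, 3).
So the schedule is: every Tuesday and Friday.
The following Tuesday is Nov 25 2031.
Next Friday: Nov 28 2031.
The following Tuesday is Dec 2 2031.
The following Friday is Dec 5 2031.
The following Tuesday is Dec 9 2031.
Next Friday: Dec 12 2031.

Dec 12 2031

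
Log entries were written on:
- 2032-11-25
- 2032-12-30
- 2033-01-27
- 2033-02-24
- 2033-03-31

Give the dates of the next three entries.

2033-04-28, 2033-05-26, 2033-06-30

Every date is a Thursday; gaps 35, 28, 28, 35 days.
Each is the last Thursday of its month (at least one falls on the 29th or later, ruling out '4th Thursday').
Last Thursday of April 2033: 2033-04-28.
Last Thursday of May 2033: 2033-05-26.
Last Thursday of June 2033: 2033-06-30.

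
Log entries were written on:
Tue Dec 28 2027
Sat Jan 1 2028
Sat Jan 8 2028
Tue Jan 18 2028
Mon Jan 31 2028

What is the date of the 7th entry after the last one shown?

Mon Jul 24 2028

The spacing grows by 3 each time: 4, 7, 10, 13 days.
Next gap: 16 days. Mon Jan 31 2028 + 16 days = Wed Feb 16 2028.
Next gap: 19 days. Wed Feb 16 2028 + 19 days = Mon Mar 6 2028.
Next gap: 22 days. Mon Mar 6 2028 + 22 days = Tue Mar 28 2028.
Next gap: 25 days. Tue Mar 28 2028 + 25 days = Sat Apr 22 2028.
Next gap: 28 days. Sat Apr 22 2028 + 28 days = Sat May 20 2028.
Next gap: 31 days. Sat May 20 2028 + 31 days = Tue Jun 20 2028.
Next gap: 34 days. Tue Jun 20 2028 + 34 days = Mon Jul 24 2028.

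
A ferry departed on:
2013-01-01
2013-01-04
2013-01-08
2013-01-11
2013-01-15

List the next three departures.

Every event lands on a Tuesday or Friday (gaps cycle 3, 4, 3, 4).
So the schedule is: every Tuesday and Friday.
The following Friday is 2013-01-18.
The following Tuesday is 2013-01-22.
Next Friday: 2013-01-25.

2013-01-18, 2013-01-22, 2013-01-25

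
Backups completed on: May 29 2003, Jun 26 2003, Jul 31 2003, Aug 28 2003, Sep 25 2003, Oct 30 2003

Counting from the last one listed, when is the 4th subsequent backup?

Every date is a Thursday; gaps 28, 35, 28, 28, 35 days.
Each is the last Thursday of its month (at least one falls on the 29th or later, ruling out '4th Thursday').
November 2003 ends with Thursday Nov 27 2003.
Last Thursday of December 2003: Dec 25 2003.
Last Thursday of January 2004: Jan 29 2004.
February 2004 ends with Thursday Feb 26 2004.

Feb 26 2004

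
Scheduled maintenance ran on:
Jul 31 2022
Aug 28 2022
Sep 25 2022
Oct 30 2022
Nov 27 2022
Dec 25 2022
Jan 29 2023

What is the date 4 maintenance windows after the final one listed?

These are Sundays with 28, 28, 35, 28, 28, 35-day gaps.
Each is the final Sunday of its month — Jul 31 2022 is past the 28th, so '4th Sunday' doesn't fit.
Last Sunday of February 2023: Feb 26 2023.
Last Sunday of March 2023: Mar 26 2023.
April 2023 ends with Sunday Apr 30 2023.
Last Sunday of May 2023: May 28 2023.

May 28 2023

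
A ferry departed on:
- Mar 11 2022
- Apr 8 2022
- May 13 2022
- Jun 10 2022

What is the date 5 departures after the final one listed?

Nov 11 2022

All dates are Fridays, 28, 35, 28 days apart.
Specifically, the 2nd Friday of each month.
July 2022 — 2nd Friday is Jul 8 2022.
August 2022 — 2nd Friday is Aug 12 2022.
September 2022 — 2nd Friday is Sep 9 2022.
2nd Friday of October 2022: Oct 14 2022.
November 2022 — 2nd Friday is Nov 11 2022.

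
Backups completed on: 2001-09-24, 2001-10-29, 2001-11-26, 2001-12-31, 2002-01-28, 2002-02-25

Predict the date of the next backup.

2002-03-25

All Mondays; the gaps (35, 28, 35, 28, 28) vary with month length.
This is the last Monday of each month.
Last Monday of March 2002: 2002-03-25.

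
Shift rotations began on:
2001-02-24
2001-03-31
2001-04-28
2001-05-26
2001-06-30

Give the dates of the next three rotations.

2001-07-28, 2001-08-25, 2001-09-29

All Saturdays; the gaps (35, 28, 28, 35) vary with month length.
This is the last Saturday of each month.
Last Saturday of July 2001: 2001-07-28.
August 2001 ends with Saturday 2001-08-25.
Last Saturday of September 2001: 2001-09-29.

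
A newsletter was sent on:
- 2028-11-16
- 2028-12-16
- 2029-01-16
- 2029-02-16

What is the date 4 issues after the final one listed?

2029-06-16

The day-of-month is always 16 (30, 31, 31 days between events).
So this recurs on the 16th of each month.
Next: March 2029 → 2029-03-16.
Next: April 2029 → 2029-04-16.
May 2029: 2029-05-16.
Next: June 2029 → 2029-06-16.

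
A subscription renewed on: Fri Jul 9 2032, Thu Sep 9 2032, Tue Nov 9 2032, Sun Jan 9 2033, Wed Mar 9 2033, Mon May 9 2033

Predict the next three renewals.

Gaps: 62, 61, 61, 59, 61 days — not constant. Every event is on the 9th of the month.
Pattern: the 9th of every 2 months.
July 2033: Sat Jul 9 2033.
September 2033: Fri Sep 9 2033.
November 2033: Wed Nov 9 2033.

Sat Jul 9 2033, Fri Sep 9 2033, Wed Nov 9 2033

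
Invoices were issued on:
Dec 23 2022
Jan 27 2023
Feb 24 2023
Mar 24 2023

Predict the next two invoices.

Apr 28 2023, May 26 2023

Gaps: 35, 28, 28 days — a mix of 28 and 35. Every date is a Friday.
Each is the 4th Friday of its month.
April 2023 — 4th Friday is Apr 28 2023.
4th Friday of May 2023: May 26 2023.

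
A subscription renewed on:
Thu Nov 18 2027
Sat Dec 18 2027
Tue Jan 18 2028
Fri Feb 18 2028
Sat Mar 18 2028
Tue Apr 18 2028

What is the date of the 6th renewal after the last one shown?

Wed Oct 18 2028

Gaps: 30, 31, 31, 29, 31 days — not constant. Every event is on the 18th of the month.
Pattern: the 18th of each month.
Next: May 2028 → Thu May 18 2028.
June 2028: Sun Jun 18 2028.
Next: July 2028 → Tue Jul 18 2028.
August 2028: Fri Aug 18 2028.
Next: September 2028 → Mon Sep 18 2028.
October 2028: Wed Oct 18 2028.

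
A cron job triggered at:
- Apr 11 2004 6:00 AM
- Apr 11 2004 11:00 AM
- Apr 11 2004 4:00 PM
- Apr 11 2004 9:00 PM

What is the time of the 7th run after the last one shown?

Apr 13 2004 8:00 AM

Spacing: 5, 5, 5 h — constant 5 h.
Apr 11 2004 9:00 PM + 5 h = Apr 12 2004 2:00 AM.
Apr 12 2004 2:00 AM + 5 h = Apr 12 2004 7:00 AM.
Apr 12 2004 7:00 AM + 5 h = Apr 12 2004 12:00 PM.
Apr 12 2004 12:00 PM + 5 h = Apr 12 2004 5:00 PM.
Apr 12 2004 5:00 PM + 5 h = Apr 12 2004 10:00 PM.
Apr 12 2004 10:00 PM + 5 h = Apr 13 2004 3:00 AM.
Apr 13 2004 3:00 AM + 5 h = Apr 13 2004 8:00 AM.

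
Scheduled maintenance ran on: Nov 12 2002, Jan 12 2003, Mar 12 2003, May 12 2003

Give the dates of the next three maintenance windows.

Each date is the 12th; the gaps (61, 59, 61) track the month lengths.
The rule is the 12th of every 2 months.
Next: July 2003 → Jul 12 2003.
September 2003: Sep 12 2003.
Next: November 2003 → Nov 12 2003.

Jul 12 2003, Sep 12 2003, Nov 12 2003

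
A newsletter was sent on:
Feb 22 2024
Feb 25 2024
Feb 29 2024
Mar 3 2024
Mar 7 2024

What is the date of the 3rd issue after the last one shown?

Mar 17 2024

Gaps: 3, 4, 3, 4 days — not constant, but cyclic with period 2.
The events fall on every Thursday and Sunday.
The following Sunday is Mar 10 2024.
The following Thursday is Mar 14 2024.
The following Sunday is Mar 17 2024.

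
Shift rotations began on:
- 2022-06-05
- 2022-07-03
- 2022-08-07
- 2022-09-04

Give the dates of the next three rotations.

2022-10-02, 2022-11-06, 2022-12-04

These are Sundays at 28- or 35-day spacing (28, 35, 28).
The pattern: 1st Sunday of the month.
October 2022 — 1st Sunday is 2022-10-02.
1st Sunday of November 2022: 2022-11-06.
1st Sunday of December 2022: 2022-12-04.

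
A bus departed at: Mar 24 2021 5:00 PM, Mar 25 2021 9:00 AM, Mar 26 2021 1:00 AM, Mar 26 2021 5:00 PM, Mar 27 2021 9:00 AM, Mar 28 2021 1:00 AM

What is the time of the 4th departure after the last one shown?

Mar 30 2021 5:00 PM

Gaps: 16, 16, 16, 16, 16 hours — each event is 16 hours after the previous one.
Mar 28 2021 1:00 AM + 16 h = Mar 28 2021 5:00 PM.
Mar 28 2021 5:00 PM + 16 h = Mar 29 2021 9:00 AM.
Mar 29 2021 9:00 AM + 16 h = Mar 30 2021 1:00 AM.
Mar 30 2021 1:00 AM + 16 h = Mar 30 2021 5:00 PM.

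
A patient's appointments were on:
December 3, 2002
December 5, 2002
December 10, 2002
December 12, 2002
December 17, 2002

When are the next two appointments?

Gaps: 2, 5, 2, 5 days — not constant, but cyclic with period 2.
The events fall on every Tuesday and Thursday.
Next Thursday: December 19, 2002.
The following Tuesday is December 24, 2002.

December 19, 2002; December 24, 2002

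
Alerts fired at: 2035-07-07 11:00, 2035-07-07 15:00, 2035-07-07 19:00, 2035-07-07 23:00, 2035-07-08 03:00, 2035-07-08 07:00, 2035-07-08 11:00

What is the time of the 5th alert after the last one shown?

2035-07-09 07:00

Gaps: 4, 4, 4, 4, 4, 4 hours — each event is 4 hours after the previous one.
2035-07-08 11:00 + 4 h = 2035-07-08 15:00.
2035-07-08 15:00 + 4 h = 2035-07-08 19:00.
2035-07-08 19:00 + 4 h = 2035-07-08 23:00.
2035-07-08 23:00 + 4 h = 2035-07-09 03:00.
2035-07-09 03:00 + 4 h = 2035-07-09 07:00.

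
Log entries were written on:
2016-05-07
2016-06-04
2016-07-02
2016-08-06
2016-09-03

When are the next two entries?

All dates are Saturdays, 28, 28, 35, 28 days apart.
Specifically, the 1st Saturday of each month.
October 2016 — 1st Saturday is 2016-10-01.
1st Saturday of November 2016: 2016-11-05.

2016-10-01, 2016-11-05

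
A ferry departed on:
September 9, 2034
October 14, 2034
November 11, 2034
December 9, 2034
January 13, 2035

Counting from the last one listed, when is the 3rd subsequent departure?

Gaps: 35, 28, 28, 35 days — a mix of 28 and 35. Every date is a Saturday.
Each is the 2nd Saturday of its month.
February 2035 — 2nd Saturday is February 10, 2035.
2nd Saturday of March 2035: March 10, 2035.
April 2035 — 2nd Saturday is April 14, 2035.

April 14, 2035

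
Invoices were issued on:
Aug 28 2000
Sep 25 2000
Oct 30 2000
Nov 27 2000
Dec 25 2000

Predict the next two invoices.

Every date is a Monday; gaps 28, 35, 28, 28 days.
Each is the last Monday of its month (at least one falls on the 29th or later, ruling out '4th Monday').
Last Monday of January 2001: Jan 29 2001.
Last Monday of February 2001: Feb 26 2001.

Jan 29 2001, Feb 26 2001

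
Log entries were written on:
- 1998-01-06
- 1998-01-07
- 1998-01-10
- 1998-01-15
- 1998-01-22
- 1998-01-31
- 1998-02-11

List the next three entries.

Gaps: 1, 3, 5, 7, 9, 11 days — each gap is 2 larger than the previous one.
Next gap: 13 days. 1998-02-11 + 13 days = 1998-02-24.
Next gap: 15 days. 1998-02-24 + 15 days = 1998-03-11.
Next gap: 17 days. 1998-03-11 + 17 days = 1998-03-28.

1998-02-24, 1998-03-11, 1998-03-28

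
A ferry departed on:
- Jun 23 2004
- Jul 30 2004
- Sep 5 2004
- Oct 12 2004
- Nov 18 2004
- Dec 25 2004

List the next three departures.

Jan 31 2005, Mar 9 2005, Apr 15 2005

Gaps between consecutive events: 37, 37, 37, 37, 37 days — a constant 37-day interval.
Dec 25 2004 + 37 days = Jan 31 2005.
Jan 31 2005 + 37 days = Mar 9 2005.
Mar 9 2005 + 37 days = Apr 15 2005.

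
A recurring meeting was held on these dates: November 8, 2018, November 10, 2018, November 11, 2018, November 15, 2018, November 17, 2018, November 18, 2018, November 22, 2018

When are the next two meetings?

November 24, 2018; November 25, 2018

Gaps: 2, 1, 4, 2, 1, 4 days — not constant, but cyclic with period 3.
The events fall on every Thursday, Saturday and Sunday.
The following Saturday is November 24, 2018.
Next Sunday: November 25, 2018.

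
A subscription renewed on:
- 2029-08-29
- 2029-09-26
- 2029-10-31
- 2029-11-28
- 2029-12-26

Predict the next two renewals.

Every date is a Wednesday; gaps 28, 35, 28, 28 days.
Each is the last Wednesday of its month (at least one falls on the 29th or later, ruling out '4th Wednesday').
Last Wednesday of January 2030: 2030-01-30.
Last Wednesday of February 2030: 2030-02-27.

2030-01-30, 2030-02-27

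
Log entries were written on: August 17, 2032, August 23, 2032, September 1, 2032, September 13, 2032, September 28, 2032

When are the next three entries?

October 16, 2032; November 6, 2032; November 30, 2032

Gaps: 6, 9, 12, 15 days — each gap is 3 larger than the previous one.
Next gap: 18 days. September 28, 2032 + 18 days = October 16, 2032.
Next gap: 21 days. October 16, 2032 + 21 days = November 6, 2032.
Next gap: 24 days. November 6, 2032 + 24 days = November 30, 2032.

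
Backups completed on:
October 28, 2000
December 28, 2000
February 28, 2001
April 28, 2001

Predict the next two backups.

Gaps: 61, 62, 59 days — not constant. Every event is on the 28th of the month.
Pattern: the 28th of every 2 months.
Next: June 2001 → June 28, 2001.
Next: August 2001 → August 28, 2001.

June 28, 2001; August 28, 2001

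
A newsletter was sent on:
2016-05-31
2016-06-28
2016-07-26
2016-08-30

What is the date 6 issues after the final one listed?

All Tuesdays; the gaps (28, 28, 35) vary with month length.
This is the last Tuesday of each month.
Last Tuesday of September 2016: 2016-09-27.
Last Tuesday of October 2016: 2016-10-25.
Last Tuesday of November 2016: 2016-11-29.
December 2016 ends with Tuesday 2016-12-27.
January 2017 ends with Tuesday 2017-01-31.
February 2017 ends with Tuesday 2017-02-28.

2017-02-28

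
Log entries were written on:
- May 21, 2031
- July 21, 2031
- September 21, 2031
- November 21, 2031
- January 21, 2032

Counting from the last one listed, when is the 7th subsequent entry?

March 21, 2033

The day-of-month is always 21 (61, 62, 61, 61 days between events).
So this recurs on the 21st of every 2 months.
Next: March 2032 → March 21, 2032.
Next: May 2032 → May 21, 2032.
July 2032: July 21, 2032.
Next: September 2032 → September 21, 2032.
Next: November 2032 → November 21, 2032.
January 2033: January 21, 2033.
Next: March 2033 → March 21, 2033.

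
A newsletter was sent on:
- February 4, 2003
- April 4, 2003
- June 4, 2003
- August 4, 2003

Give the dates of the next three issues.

October 4, 2003; December 4, 2003; February 4, 2004

The day-of-month is always 4 (59, 61, 61 days between events).
So this recurs on the 4th of every 2 months.
Next: October 2003 → October 4, 2003.
December 2003: December 4, 2003.
February 2004: February 4, 2004.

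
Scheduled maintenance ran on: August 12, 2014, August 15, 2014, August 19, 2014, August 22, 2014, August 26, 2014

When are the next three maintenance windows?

The gap pattern 3, 4, 3, 4 repeats every 2 events.
These are the Tuesdays and Fridays of each week.
The following Friday is August 29, 2014.
The following Tuesday is September 2, 2014.
Next Friday: September 5, 2014.

August 29, 2014; September 2, 2014; September 5, 2014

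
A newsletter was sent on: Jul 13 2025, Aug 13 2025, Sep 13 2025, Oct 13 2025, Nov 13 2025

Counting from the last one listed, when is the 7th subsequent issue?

Jun 13 2026

Each date is the 13th; the gaps (31, 31, 30, 31) track the month lengths.
The rule is the 13th of each month.
Next: December 2025 → Dec 13 2025.
Next: January 2026 → Jan 13 2026.
Next: February 2026 → Feb 13 2026.
March 2026: Mar 13 2026.
Next: April 2026 → Apr 13 2026.
Next: May 2026 → May 13 2026.
Next: June 2026 → Jun 13 2026.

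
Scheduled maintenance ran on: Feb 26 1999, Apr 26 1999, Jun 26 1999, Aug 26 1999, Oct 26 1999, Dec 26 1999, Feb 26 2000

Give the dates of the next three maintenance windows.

Gaps: 59, 61, 61, 61, 61, 62 days — not constant. Every event is on the 26th of the month.
Pattern: the 26th of every 2 months.
Next: April 2000 → Apr 26 2000.
Next: June 2000 → Jun 26 2000.
August 2000: Aug 26 2000.

Apr 26 2000, Jun 26 2000, Aug 26 2000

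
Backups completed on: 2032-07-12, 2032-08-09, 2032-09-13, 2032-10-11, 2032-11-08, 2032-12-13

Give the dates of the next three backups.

These are Mondays at 28- or 35-day spacing (28, 35, 28, 28, 35).
The pattern: 2nd Monday of the month.
January 2033 — 2nd Monday is 2033-01-10.
2nd Monday of February 2033: 2033-02-14.
2nd Monday of March 2033: 2033-03-14.

2033-01-10, 2033-02-14, 2033-03-14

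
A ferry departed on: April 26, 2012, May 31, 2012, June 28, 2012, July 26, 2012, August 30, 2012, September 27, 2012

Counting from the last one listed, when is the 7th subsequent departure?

All Thursdays; the gaps (35, 28, 28, 35, 28) vary with month length.
This is the last Thursday of each month.
October 2012 ends with Thursday October 25, 2012.
Last Thursday of November 2012: November 29, 2012.
December 2012 ends with Thursday December 27, 2012.
January 2013 ends with Thursday January 31, 2013.
February 2013 ends with Thursday February 28, 2013.
Last Thursday of March 2013: March 28, 2013.
Last Thursday of April 2013: April 25, 2013.

April 25, 2013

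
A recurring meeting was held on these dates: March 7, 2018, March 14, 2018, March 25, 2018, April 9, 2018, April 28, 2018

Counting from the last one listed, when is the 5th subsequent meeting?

September 30, 2018

Gaps: 7, 11, 15, 19 days — each gap is 4 larger than the previous one.
Next gap: 23 days. April 28, 2018 + 23 days = May 21, 2018.
Next gap: 27 days. May 21, 2018 + 27 days = June 17, 2018.
Next gap: 31 days. June 17, 2018 + 31 days = July 18, 2018.
Next gap: 35 days. July 18, 2018 + 35 days = August 22, 2018.
Next gap: 39 days. August 22, 2018 + 39 days = September 30, 2018.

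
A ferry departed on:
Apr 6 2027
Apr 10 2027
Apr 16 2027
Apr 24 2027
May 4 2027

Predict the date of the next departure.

May 16 2027

Gaps: 4, 6, 8, 10 days — each gap is 2 larger than the previous one.
Next gap: 12 days. May 4 2027 + 12 days = May 16 2027.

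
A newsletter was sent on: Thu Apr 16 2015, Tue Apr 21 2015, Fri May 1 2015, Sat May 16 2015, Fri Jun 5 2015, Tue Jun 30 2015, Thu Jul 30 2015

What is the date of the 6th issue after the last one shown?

Intervals are 5, 10, 15, 20, 25, 30 days — an arithmetic progression with common difference 5.
Next gap: 35 days. Thu Jul 30 2015 + 35 days = Thu Sep 3 2015.
Next gap: 40 days. Thu Sep 3 2015 + 40 days = Tue Oct 13 2015.
Next gap: 45 days. Tue Oct 13 2015 + 45 days = Fri Nov 27 2015.
Next gap: 50 days. Fri Nov 27 2015 + 50 days = Sat Jan 16 2016.
Next gap: 55 days. Sat Jan 16 2016 + 55 days = Fri Mar 11 2016.
Next gap: 60 days. Fri Mar 11 2016 + 60 days = Tue May 10 2016.

Tue May 10 2016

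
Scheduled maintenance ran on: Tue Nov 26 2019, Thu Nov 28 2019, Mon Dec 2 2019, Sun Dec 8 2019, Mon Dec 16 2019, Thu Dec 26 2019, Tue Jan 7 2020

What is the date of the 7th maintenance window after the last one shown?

The spacing grows by 2 each time: 2, 4, 6, 8, 10, 12 days.
Next gap: 14 days. Tue Jan 7 2020 + 14 days = Tue Jan 21 2020.
Next gap: 16 days. Tue Jan 21 2020 + 16 days = Thu Feb 6 2020.
Next gap: 18 days. Thu Feb 6 2020 + 18 days = Mon Feb 24 2020.
Next gap: 20 days. Mon Feb 24 2020 + 20 days = Sun Mar 15 2020.
Next gap: 22 days. Sun Mar 15 2020 + 22 days = Mon Apr 6 2020.
Next gap: 24 days. Mon Apr 6 2020 + 24 days = Thu Apr 30 2020.
Next gap: 26 days. Thu Apr 30 2020 + 26 days = Tue May 26 2020.

Tue May 26 2020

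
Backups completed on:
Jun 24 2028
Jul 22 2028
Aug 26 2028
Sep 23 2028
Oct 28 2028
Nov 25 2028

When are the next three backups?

These are Saturdays at 28- or 35-day spacing (28, 35, 28, 35, 28).
The pattern: 4th Saturday of the month.
4th Saturday of December 2028: Dec 23 2028.
4th Saturday of January 2029: Jan 27 2029.
February 2029 — 4th Saturday is Feb 24 2029.

Dec 23 2028, Jan 27 2029, Feb 24 2029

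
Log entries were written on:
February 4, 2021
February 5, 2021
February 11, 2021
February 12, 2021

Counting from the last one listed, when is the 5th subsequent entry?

Gaps: 1, 6, 1 days — not constant, but cyclic with period 2.
The events fall on every Thursday and Friday.
The following Thursday is February 18, 2021.
The following Friday is February 19, 2021.
Next Thursday: February 25, 2021.
The following Friday is February 26, 2021.
The following Thursday is March 4, 2021.

March 4, 2021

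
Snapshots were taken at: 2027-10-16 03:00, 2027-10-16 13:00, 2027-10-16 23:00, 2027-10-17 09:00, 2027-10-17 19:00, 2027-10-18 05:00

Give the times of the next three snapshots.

The interval is a steady 10 hours (10, 10, 10, 10, 10).
2027-10-18 05:00 + 10 h = 2027-10-18 15:00.
2027-10-18 15:00 + 10 h = 2027-10-19 01:00.
2027-10-19 01:00 + 10 h = 2027-10-19 11:00.

2027-10-18 15:00, 2027-10-19 01:00, 2027-10-19 11:00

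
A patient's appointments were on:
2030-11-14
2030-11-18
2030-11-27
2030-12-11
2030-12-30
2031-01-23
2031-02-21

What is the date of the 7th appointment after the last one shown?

2032-01-30

Intervals are 4, 9, 14, 19, 24, 29 days — an arithmetic progression with common difference 5.
Next gap: 34 days. 2031-02-21 + 34 days = 2031-03-27.
Next gap: 39 days. 2031-03-27 + 39 days = 2031-05-05.
Next gap: 44 days. 2031-05-05 + 44 days = 2031-06-18.
Next gap: 49 days. 2031-06-18 + 49 days = 2031-08-06.
Next gap: 54 days. 2031-08-06 + 54 days = 2031-09-29.
Next gap: 59 days. 2031-09-29 + 59 days = 2031-11-27.
Next gap: 64 days. 2031-11-27 + 64 days = 2032-01-30.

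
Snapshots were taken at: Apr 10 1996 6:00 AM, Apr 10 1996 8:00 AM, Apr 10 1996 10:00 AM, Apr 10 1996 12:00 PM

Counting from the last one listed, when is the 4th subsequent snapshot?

Apr 10 1996 8:00 PM

Spacing: 2, 2, 2 h — constant 2 h.
Apr 10 1996 12:00 PM + 2 h = Apr 10 1996 2:00 PM.
Apr 10 1996 2:00 PM + 2 h = Apr 10 1996 4:00 PM.
Apr 10 1996 4:00 PM + 2 h = Apr 10 1996 6:00 PM.
Apr 10 1996 6:00 PM + 2 h = Apr 10 1996 8:00 PM.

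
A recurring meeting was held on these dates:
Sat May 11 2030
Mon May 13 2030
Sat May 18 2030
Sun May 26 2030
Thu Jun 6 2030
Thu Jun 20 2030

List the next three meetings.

Gaps: 2, 5, 8, 11, 14 days — each gap is 3 larger than the previous one.
Next gap: 17 days. Thu Jun 20 2030 + 17 days = Sun Jul 7 2030.
Next gap: 20 days. Sun Jul 7 2030 + 20 days = Sat Jul 27 2030.
Next gap: 23 days. Sat Jul 27 2030 + 23 days = Mon Aug 19 2030.

Sun Jul 7 2030, Sat Jul 27 2030, Mon Aug 19 2030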